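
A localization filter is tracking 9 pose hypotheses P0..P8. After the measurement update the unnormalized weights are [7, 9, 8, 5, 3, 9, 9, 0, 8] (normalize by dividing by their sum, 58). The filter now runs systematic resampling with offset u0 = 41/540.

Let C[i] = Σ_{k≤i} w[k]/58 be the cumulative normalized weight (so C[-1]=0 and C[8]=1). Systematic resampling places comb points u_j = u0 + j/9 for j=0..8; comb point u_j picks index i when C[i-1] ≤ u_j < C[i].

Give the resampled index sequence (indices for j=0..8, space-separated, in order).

0 1 2 2 4 5 6 6 8

C = [7/58, 8/29, 12/29, 1/2, 16/29, 41/58, 25/29, 25/29, 1]
j=0: u_0=41/540 ∈ [0, 7/58) → index 0
j=1: u_1=101/540 ∈ [7/58, 8/29) → index 1
j=2: u_2=161/540 ∈ [8/29, 12/29) → index 2
j=3: u_3=221/540 ∈ [8/29, 12/29) → index 2
j=4: u_4=281/540 ∈ [1/2, 16/29) → index 4
j=5: u_5=341/540 ∈ [16/29, 41/58) → index 5
j=6: u_6=401/540 ∈ [41/58, 25/29) → index 6
j=7: u_7=461/540 ∈ [41/58, 25/29) → index 6
j=8: u_8=521/540 ∈ [25/29, 1) → index 8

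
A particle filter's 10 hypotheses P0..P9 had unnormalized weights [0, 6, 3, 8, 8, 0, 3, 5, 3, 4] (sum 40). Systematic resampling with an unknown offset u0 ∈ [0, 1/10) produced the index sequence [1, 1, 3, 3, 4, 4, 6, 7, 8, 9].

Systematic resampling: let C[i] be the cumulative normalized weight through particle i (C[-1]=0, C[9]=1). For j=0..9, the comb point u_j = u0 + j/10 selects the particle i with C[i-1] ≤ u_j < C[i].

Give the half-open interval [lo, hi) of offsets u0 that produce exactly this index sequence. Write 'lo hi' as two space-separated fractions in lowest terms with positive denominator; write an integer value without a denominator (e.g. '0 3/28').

C = [0, 3/20, 9/40, 17/40, 5/8, 5/8, 7/10, 33/40, 9/10, 1]
j=0 picked index 1: u0 ∈ [0, 3/20)
j=1 picked index 1: u0 ∈ [-1/10, 1/20)
j=2 picked index 3: u0 ∈ [1/40, 9/40)
j=3 picked index 3: u0 ∈ [-3/40, 1/8)
j=4 picked index 4: u0 ∈ [1/40, 9/40)
j=5 picked index 4: u0 ∈ [-3/40, 1/8)
j=6 picked index 6: u0 ∈ [1/40, 1/10)
j=7 picked index 7: u0 ∈ [0, 1/8)
j=8 picked index 8: u0 ∈ [1/40, 1/10)
j=9 picked index 9: u0 ∈ [0, 1/10)
intersection: [1/40, 1/20)

1/40 1/20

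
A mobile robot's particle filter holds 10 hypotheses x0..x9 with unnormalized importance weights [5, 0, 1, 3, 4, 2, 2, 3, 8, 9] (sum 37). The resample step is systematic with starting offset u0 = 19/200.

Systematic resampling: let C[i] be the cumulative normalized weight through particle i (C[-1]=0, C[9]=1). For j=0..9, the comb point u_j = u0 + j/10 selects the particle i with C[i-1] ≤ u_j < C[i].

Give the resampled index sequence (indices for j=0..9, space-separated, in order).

C = [5/37, 5/37, 6/37, 9/37, 13/37, 15/37, 17/37, 20/37, 28/37, 1]
j=0: u_0=19/200 ∈ [0, 5/37) → index 0
j=1: u_1=39/200 ∈ [6/37, 9/37) → index 3
j=2: u_2=59/200 ∈ [9/37, 13/37) → index 4
j=3: u_3=79/200 ∈ [13/37, 15/37) → index 5
j=4: u_4=99/200 ∈ [17/37, 20/37) → index 7
j=5: u_5=119/200 ∈ [20/37, 28/37) → index 8
j=6: u_6=139/200 ∈ [20/37, 28/37) → index 8
j=7: u_7=159/200 ∈ [28/37, 1) → index 9
j=8: u_8=179/200 ∈ [28/37, 1) → index 9
j=9: u_9=199/200 ∈ [28/37, 1) → index 9

0 3 4 5 7 8 8 9 9 9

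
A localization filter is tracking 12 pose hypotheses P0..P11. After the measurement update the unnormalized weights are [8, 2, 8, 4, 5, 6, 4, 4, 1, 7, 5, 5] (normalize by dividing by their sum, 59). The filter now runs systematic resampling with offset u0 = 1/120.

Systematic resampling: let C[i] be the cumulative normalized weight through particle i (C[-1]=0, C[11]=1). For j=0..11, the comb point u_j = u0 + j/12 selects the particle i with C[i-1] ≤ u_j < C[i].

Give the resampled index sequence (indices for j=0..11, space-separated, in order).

0 0 2 2 3 4 5 6 7 9 10 11

C = [8/59, 10/59, 18/59, 22/59, 27/59, 33/59, 37/59, 41/59, 42/59, 49/59, 54/59, 1]
j=0: u_0=1/120 ∈ [0, 8/59) → index 0
j=1: u_1=11/120 ∈ [0, 8/59) → index 0
j=2: u_2=7/40 ∈ [10/59, 18/59) → index 2
j=3: u_3=31/120 ∈ [10/59, 18/59) → index 2
j=4: u_4=41/120 ∈ [18/59, 22/59) → index 3
j=5: u_5=17/40 ∈ [22/59, 27/59) → index 4
j=6: u_6=61/120 ∈ [27/59, 33/59) → index 5
j=7: u_7=71/120 ∈ [33/59, 37/59) → index 6
j=8: u_8=27/40 ∈ [37/59, 41/59) → index 7
j=9: u_9=91/120 ∈ [42/59, 49/59) → index 9
j=10: u_10=101/120 ∈ [49/59, 54/59) → index 10
j=11: u_11=37/40 ∈ [54/59, 1) → index 11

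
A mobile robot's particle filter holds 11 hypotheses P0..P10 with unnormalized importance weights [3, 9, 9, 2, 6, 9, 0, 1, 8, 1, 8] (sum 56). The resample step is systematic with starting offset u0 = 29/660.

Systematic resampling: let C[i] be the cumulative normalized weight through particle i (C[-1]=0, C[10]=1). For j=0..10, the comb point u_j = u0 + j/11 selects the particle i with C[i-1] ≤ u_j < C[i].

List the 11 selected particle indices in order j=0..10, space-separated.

0 1 2 2 3 4 5 7 8 10 10

C = [3/56, 3/14, 3/8, 23/56, 29/56, 19/28, 19/28, 39/56, 47/56, 6/7, 1]
j=0: u_0=29/660 ∈ [0, 3/56) → index 0
j=1: u_1=89/660 ∈ [3/56, 3/14) → index 1
j=2: u_2=149/660 ∈ [3/14, 3/8) → index 2
j=3: u_3=19/60 ∈ [3/14, 3/8) → index 2
j=4: u_4=269/660 ∈ [3/8, 23/56) → index 3
j=5: u_5=329/660 ∈ [23/56, 29/56) → index 4
j=6: u_6=389/660 ∈ [29/56, 19/28) → index 5
j=7: u_7=449/660 ∈ [19/28, 39/56) → index 7
j=8: u_8=509/660 ∈ [39/56, 47/56) → index 8
j=9: u_9=569/660 ∈ [6/7, 1) → index 10
j=10: u_10=629/660 ∈ [6/7, 1) → index 10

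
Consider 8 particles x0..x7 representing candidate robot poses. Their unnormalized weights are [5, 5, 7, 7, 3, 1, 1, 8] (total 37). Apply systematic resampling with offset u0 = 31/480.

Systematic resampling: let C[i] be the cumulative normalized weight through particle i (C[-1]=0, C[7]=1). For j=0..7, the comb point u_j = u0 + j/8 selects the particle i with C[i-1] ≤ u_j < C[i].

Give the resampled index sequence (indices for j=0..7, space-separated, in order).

0 1 2 2 3 4 7 7

C = [5/37, 10/37, 17/37, 24/37, 27/37, 28/37, 29/37, 1]
j=0: u_0=31/480 ∈ [0, 5/37) → index 0
j=1: u_1=91/480 ∈ [5/37, 10/37) → index 1
j=2: u_2=151/480 ∈ [10/37, 17/37) → index 2
j=3: u_3=211/480 ∈ [10/37, 17/37) → index 2
j=4: u_4=271/480 ∈ [17/37, 24/37) → index 3
j=5: u_5=331/480 ∈ [24/37, 27/37) → index 4
j=6: u_6=391/480 ∈ [29/37, 1) → index 7
j=7: u_7=451/480 ∈ [29/37, 1) → index 7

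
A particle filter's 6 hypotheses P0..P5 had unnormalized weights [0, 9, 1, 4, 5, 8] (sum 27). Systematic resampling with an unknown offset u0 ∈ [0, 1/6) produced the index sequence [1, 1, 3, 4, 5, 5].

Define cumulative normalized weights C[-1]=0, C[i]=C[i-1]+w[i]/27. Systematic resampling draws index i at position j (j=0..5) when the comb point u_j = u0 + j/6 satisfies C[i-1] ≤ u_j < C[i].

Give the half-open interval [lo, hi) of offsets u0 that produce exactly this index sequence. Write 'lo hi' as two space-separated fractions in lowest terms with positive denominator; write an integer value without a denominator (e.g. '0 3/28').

1/27 1/6

C = [0, 1/3, 10/27, 14/27, 19/27, 1]
j=0 picked index 1: u0 ∈ [0, 1/3)
j=1 picked index 1: u0 ∈ [-1/6, 1/6)
j=2 picked index 3: u0 ∈ [1/27, 5/27)
j=3 picked index 4: u0 ∈ [1/54, 11/54)
j=4 picked index 5: u0 ∈ [1/27, 1/3)
j=5 picked index 5: u0 ∈ [-7/54, 1/6)
intersection: [1/27, 1/6)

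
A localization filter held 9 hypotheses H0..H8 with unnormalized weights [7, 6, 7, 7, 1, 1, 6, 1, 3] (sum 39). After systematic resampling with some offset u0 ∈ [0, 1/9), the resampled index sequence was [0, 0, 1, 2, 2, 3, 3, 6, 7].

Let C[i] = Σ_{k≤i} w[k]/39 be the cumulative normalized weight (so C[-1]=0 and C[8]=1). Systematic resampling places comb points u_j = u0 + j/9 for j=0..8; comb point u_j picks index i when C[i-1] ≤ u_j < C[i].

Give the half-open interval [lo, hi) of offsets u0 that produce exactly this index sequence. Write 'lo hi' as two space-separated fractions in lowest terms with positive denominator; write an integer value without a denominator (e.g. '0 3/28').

C = [7/39, 1/3, 20/39, 9/13, 28/39, 29/39, 35/39, 12/13, 1]
j=0 picked index 0: u0 ∈ [0, 7/39)
j=1 picked index 0: u0 ∈ [-1/9, 8/117)
j=2 picked index 1: u0 ∈ [-5/117, 1/9)
j=3 picked index 2: u0 ∈ [0, 7/39)
j=4 picked index 2: u0 ∈ [-1/9, 8/117)
j=5 picked index 3: u0 ∈ [-5/117, 16/117)
j=6 picked index 3: u0 ∈ [-2/13, 1/39)
j=7 picked index 6: u0 ∈ [-4/117, 14/117)
j=8 picked index 7: u0 ∈ [1/117, 4/117)
intersection: [1/117, 1/39)

1/117 1/39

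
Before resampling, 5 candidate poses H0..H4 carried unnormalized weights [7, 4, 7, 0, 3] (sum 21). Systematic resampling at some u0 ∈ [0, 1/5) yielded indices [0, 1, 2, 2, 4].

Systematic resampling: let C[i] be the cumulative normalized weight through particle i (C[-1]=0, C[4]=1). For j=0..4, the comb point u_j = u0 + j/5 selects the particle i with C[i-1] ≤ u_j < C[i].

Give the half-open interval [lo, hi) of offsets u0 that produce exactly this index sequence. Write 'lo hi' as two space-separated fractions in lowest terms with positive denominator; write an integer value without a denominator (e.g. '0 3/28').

C = [1/3, 11/21, 6/7, 6/7, 1]
j=0 picked index 0: u0 ∈ [0, 1/3)
j=1 picked index 1: u0 ∈ [2/15, 34/105)
j=2 picked index 2: u0 ∈ [13/105, 16/35)
j=3 picked index 2: u0 ∈ [-8/105, 9/35)
j=4 picked index 4: u0 ∈ [2/35, 1/5)
intersection: [2/15, 1/5)

2/15 1/5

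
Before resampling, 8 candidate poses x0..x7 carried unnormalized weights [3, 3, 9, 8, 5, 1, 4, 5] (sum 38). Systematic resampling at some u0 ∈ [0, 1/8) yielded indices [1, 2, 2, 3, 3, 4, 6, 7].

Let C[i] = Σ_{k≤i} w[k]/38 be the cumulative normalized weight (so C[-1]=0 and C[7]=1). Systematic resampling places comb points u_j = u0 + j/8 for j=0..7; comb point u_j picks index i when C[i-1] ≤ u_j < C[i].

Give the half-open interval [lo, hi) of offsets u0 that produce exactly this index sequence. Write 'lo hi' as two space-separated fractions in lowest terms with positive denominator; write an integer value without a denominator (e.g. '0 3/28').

C = [3/38, 3/19, 15/38, 23/38, 14/19, 29/38, 33/38, 1]
j=0 picked index 1: u0 ∈ [3/38, 3/19)
j=1 picked index 2: u0 ∈ [5/152, 41/152)
j=2 picked index 2: u0 ∈ [-7/76, 11/76)
j=3 picked index 3: u0 ∈ [3/152, 35/152)
j=4 picked index 3: u0 ∈ [-2/19, 2/19)
j=5 picked index 4: u0 ∈ [-3/152, 17/152)
j=6 picked index 6: u0 ∈ [1/76, 9/76)
j=7 picked index 7: u0 ∈ [-1/152, 1/8)
intersection: [3/38, 2/19)

3/38 2/19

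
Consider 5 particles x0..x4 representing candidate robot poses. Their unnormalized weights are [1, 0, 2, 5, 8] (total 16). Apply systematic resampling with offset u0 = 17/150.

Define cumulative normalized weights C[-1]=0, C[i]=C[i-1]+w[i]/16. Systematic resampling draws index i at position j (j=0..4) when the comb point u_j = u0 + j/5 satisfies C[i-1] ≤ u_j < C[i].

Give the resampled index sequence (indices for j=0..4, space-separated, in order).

C = [1/16, 1/16, 3/16, 1/2, 1]
j=0: u_0=17/150 ∈ [1/16, 3/16) → index 2
j=1: u_1=47/150 ∈ [3/16, 1/2) → index 3
j=2: u_2=77/150 ∈ [1/2, 1) → index 4
j=3: u_3=107/150 ∈ [1/2, 1) → index 4
j=4: u_4=137/150 ∈ [1/2, 1) → index 4

2 3 4 4 4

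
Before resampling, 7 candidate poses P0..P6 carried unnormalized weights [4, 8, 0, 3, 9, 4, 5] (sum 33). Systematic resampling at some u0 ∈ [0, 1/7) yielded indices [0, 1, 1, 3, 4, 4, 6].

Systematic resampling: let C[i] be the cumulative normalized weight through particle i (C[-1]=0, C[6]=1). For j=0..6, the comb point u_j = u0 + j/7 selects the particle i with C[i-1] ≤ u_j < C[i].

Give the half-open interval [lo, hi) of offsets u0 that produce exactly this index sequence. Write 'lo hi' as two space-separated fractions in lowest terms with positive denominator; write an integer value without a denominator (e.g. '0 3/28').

C = [4/33, 4/11, 4/11, 5/11, 8/11, 28/33, 1]
j=0 picked index 0: u0 ∈ [0, 4/33)
j=1 picked index 1: u0 ∈ [-5/231, 17/77)
j=2 picked index 1: u0 ∈ [-38/231, 6/77)
j=3 picked index 3: u0 ∈ [-5/77, 2/77)
j=4 picked index 4: u0 ∈ [-9/77, 12/77)
j=5 picked index 4: u0 ∈ [-20/77, 1/77)
j=6 picked index 6: u0 ∈ [-2/231, 1/7)
intersection: [0, 1/77)

0 1/77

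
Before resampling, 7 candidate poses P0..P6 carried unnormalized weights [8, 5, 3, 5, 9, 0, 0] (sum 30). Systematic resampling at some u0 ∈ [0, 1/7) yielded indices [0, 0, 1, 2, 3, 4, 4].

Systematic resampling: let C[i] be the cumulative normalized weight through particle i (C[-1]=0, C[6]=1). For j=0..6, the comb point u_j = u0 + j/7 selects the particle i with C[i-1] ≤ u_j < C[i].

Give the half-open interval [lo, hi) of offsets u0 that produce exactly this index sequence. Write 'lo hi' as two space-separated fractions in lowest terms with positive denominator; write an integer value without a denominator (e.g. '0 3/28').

C = [4/15, 13/30, 8/15, 7/10, 1, 1, 1]
j=0 picked index 0: u0 ∈ [0, 4/15)
j=1 picked index 0: u0 ∈ [-1/7, 13/105)
j=2 picked index 1: u0 ∈ [-2/105, 31/210)
j=3 picked index 2: u0 ∈ [1/210, 11/105)
j=4 picked index 3: u0 ∈ [-4/105, 9/70)
j=5 picked index 4: u0 ∈ [-1/70, 2/7)
j=6 picked index 4: u0 ∈ [-11/70, 1/7)
intersection: [1/210, 11/105)

1/210 11/105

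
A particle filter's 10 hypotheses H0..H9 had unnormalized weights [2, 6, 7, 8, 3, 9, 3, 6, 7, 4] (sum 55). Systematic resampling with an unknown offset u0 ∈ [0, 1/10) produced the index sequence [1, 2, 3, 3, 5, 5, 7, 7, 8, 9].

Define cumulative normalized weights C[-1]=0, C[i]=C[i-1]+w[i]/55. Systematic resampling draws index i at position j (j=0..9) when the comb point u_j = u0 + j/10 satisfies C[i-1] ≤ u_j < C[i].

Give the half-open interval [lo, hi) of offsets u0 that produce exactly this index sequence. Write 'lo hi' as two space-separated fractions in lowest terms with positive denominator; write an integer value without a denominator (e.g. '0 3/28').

1/11 1/10

C = [2/55, 8/55, 3/11, 23/55, 26/55, 7/11, 38/55, 4/5, 51/55, 1]
j=0 picked index 1: u0 ∈ [2/55, 8/55)
j=1 picked index 2: u0 ∈ [1/22, 19/110)
j=2 picked index 3: u0 ∈ [4/55, 12/55)
j=3 picked index 3: u0 ∈ [-3/110, 13/110)
j=4 picked index 5: u0 ∈ [4/55, 13/55)
j=5 picked index 5: u0 ∈ [-3/110, 3/22)
j=6 picked index 7: u0 ∈ [1/11, 1/5)
j=7 picked index 7: u0 ∈ [-1/110, 1/10)
j=8 picked index 8: u0 ∈ [0, 7/55)
j=9 picked index 9: u0 ∈ [3/110, 1/10)
intersection: [1/11, 1/10)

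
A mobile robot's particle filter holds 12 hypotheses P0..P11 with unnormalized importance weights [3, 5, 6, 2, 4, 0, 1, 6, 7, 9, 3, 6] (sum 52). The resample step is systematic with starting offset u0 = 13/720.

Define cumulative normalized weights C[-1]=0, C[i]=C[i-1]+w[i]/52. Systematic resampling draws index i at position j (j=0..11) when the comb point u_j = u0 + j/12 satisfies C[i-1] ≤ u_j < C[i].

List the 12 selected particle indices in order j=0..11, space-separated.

C = [3/52, 2/13, 7/26, 4/13, 5/13, 5/13, 21/52, 27/52, 17/26, 43/52, 23/26, 1]
j=0: u_0=13/720 ∈ [0, 3/52) → index 0
j=1: u_1=73/720 ∈ [3/52, 2/13) → index 1
j=2: u_2=133/720 ∈ [2/13, 7/26) → index 2
j=3: u_3=193/720 ∈ [2/13, 7/26) → index 2
j=4: u_4=253/720 ∈ [4/13, 5/13) → index 4
j=5: u_5=313/720 ∈ [21/52, 27/52) → index 7
j=6: u_6=373/720 ∈ [21/52, 27/52) → index 7
j=7: u_7=433/720 ∈ [27/52, 17/26) → index 8
j=8: u_8=493/720 ∈ [17/26, 43/52) → index 9
j=9: u_9=553/720 ∈ [17/26, 43/52) → index 9
j=10: u_10=613/720 ∈ [43/52, 23/26) → index 10
j=11: u_11=673/720 ∈ [23/26, 1) → index 11

0 1 2 2 4 7 7 8 9 9 10 11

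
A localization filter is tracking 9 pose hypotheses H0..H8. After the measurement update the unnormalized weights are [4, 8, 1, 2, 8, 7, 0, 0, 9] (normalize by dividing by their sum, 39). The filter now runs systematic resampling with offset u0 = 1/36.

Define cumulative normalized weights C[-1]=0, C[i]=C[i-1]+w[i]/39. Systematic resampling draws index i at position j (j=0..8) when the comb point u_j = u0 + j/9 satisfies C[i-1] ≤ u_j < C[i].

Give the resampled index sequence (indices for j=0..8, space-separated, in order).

C = [4/39, 4/13, 1/3, 5/13, 23/39, 10/13, 10/13, 10/13, 1]
j=0: u_0=1/36 ∈ [0, 4/39) → index 0
j=1: u_1=5/36 ∈ [4/39, 4/13) → index 1
j=2: u_2=1/4 ∈ [4/39, 4/13) → index 1
j=3: u_3=13/36 ∈ [1/3, 5/13) → index 3
j=4: u_4=17/36 ∈ [5/13, 23/39) → index 4
j=5: u_5=7/12 ∈ [5/13, 23/39) → index 4
j=6: u_6=25/36 ∈ [23/39, 10/13) → index 5
j=7: u_7=29/36 ∈ [10/13, 1) → index 8
j=8: u_8=11/12 ∈ [10/13, 1) → index 8

0 1 1 3 4 4 5 8 8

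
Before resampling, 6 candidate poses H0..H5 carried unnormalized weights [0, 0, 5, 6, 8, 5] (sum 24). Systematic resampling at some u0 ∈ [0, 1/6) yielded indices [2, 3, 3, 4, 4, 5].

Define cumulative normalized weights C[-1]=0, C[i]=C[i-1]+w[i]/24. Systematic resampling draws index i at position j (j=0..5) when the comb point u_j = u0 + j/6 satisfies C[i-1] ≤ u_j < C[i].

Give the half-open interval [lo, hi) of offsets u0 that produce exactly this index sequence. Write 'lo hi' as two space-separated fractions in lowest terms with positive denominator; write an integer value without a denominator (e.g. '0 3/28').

1/24 1/8

C = [0, 0, 5/24, 11/24, 19/24, 1]
j=0 picked index 2: u0 ∈ [0, 5/24)
j=1 picked index 3: u0 ∈ [1/24, 7/24)
j=2 picked index 3: u0 ∈ [-1/8, 1/8)
j=3 picked index 4: u0 ∈ [-1/24, 7/24)
j=4 picked index 4: u0 ∈ [-5/24, 1/8)
j=5 picked index 5: u0 ∈ [-1/24, 1/6)
intersection: [1/24, 1/8)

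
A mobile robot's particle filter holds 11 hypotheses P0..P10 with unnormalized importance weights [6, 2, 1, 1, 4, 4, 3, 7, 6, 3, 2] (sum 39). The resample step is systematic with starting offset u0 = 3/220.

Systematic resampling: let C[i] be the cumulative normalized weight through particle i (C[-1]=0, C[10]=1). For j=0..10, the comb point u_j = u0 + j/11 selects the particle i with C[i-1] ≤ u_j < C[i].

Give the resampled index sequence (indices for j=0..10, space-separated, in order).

0 0 1 4 5 6 7 7 8 8 9

C = [2/13, 8/39, 3/13, 10/39, 14/39, 6/13, 7/13, 28/39, 34/39, 37/39, 1]
j=0: u_0=3/220 ∈ [0, 2/13) → index 0
j=1: u_1=23/220 ∈ [0, 2/13) → index 0
j=2: u_2=43/220 ∈ [2/13, 8/39) → index 1
j=3: u_3=63/220 ∈ [10/39, 14/39) → index 4
j=4: u_4=83/220 ∈ [14/39, 6/13) → index 5
j=5: u_5=103/220 ∈ [6/13, 7/13) → index 6
j=6: u_6=123/220 ∈ [7/13, 28/39) → index 7
j=7: u_7=13/20 ∈ [7/13, 28/39) → index 7
j=8: u_8=163/220 ∈ [28/39, 34/39) → index 8
j=9: u_9=183/220 ∈ [28/39, 34/39) → index 8
j=10: u_10=203/220 ∈ [34/39, 37/39) → index 9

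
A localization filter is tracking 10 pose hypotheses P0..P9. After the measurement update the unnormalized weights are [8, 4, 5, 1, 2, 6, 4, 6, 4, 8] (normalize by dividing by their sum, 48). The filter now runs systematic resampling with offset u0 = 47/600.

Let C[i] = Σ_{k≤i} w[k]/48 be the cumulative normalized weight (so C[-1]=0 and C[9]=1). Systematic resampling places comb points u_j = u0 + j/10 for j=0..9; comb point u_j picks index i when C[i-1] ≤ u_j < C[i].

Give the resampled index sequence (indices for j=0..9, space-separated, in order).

0 1 2 4 5 6 7 8 9 9

C = [1/6, 1/4, 17/48, 3/8, 5/12, 13/24, 5/8, 3/4, 5/6, 1]
j=0: u_0=47/600 ∈ [0, 1/6) → index 0
j=1: u_1=107/600 ∈ [1/6, 1/4) → index 1
j=2: u_2=167/600 ∈ [1/4, 17/48) → index 2
j=3: u_3=227/600 ∈ [3/8, 5/12) → index 4
j=4: u_4=287/600 ∈ [5/12, 13/24) → index 5
j=5: u_5=347/600 ∈ [13/24, 5/8) → index 6
j=6: u_6=407/600 ∈ [5/8, 3/4) → index 7
j=7: u_7=467/600 ∈ [3/4, 5/6) → index 8
j=8: u_8=527/600 ∈ [5/6, 1) → index 9
j=9: u_9=587/600 ∈ [5/6, 1) → index 9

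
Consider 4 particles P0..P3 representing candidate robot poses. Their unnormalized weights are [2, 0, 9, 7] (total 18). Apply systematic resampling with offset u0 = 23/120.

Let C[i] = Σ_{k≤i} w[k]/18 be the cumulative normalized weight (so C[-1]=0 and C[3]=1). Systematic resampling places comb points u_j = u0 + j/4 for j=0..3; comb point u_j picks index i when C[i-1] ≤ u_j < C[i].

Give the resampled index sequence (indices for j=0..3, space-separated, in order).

C = [1/9, 1/9, 11/18, 1]
j=0: u_0=23/120 ∈ [1/9, 11/18) → index 2
j=1: u_1=53/120 ∈ [1/9, 11/18) → index 2
j=2: u_2=83/120 ∈ [11/18, 1) → index 3
j=3: u_3=113/120 ∈ [11/18, 1) → index 3

2 2 3 3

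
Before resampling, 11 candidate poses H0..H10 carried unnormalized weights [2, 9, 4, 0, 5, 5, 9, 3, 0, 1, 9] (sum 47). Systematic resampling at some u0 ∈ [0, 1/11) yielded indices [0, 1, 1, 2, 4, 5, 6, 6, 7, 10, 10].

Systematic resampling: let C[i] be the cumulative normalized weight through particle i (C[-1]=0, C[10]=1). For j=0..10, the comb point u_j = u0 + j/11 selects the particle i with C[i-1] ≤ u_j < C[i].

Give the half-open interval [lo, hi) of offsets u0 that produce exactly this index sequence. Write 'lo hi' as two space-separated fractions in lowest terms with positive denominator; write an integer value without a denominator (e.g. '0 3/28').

0 2/47

C = [2/47, 11/47, 15/47, 15/47, 20/47, 25/47, 34/47, 37/47, 37/47, 38/47, 1]
j=0 picked index 0: u0 ∈ [0, 2/47)
j=1 picked index 1: u0 ∈ [-25/517, 74/517)
j=2 picked index 1: u0 ∈ [-72/517, 27/517)
j=3 picked index 2: u0 ∈ [-20/517, 24/517)
j=4 picked index 4: u0 ∈ [-23/517, 32/517)
j=5 picked index 5: u0 ∈ [-15/517, 40/517)
j=6 picked index 6: u0 ∈ [-7/517, 92/517)
j=7 picked index 6: u0 ∈ [-54/517, 45/517)
j=8 picked index 7: u0 ∈ [-2/517, 31/517)
j=9 picked index 10: u0 ∈ [-5/517, 2/11)
j=10 picked index 10: u0 ∈ [-52/517, 1/11)
intersection: [0, 2/47)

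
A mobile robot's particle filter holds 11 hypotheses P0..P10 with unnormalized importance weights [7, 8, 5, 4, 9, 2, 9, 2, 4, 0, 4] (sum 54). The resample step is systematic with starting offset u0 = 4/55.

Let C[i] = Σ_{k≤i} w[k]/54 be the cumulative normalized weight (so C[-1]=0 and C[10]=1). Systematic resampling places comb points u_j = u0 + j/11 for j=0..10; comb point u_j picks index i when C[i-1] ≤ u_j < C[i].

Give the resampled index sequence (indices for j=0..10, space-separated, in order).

0 1 1 2 3 4 5 6 6 8 10

C = [7/54, 5/18, 10/27, 4/9, 11/18, 35/54, 22/27, 23/27, 25/27, 25/27, 1]
j=0: u_0=4/55 ∈ [0, 7/54) → index 0
j=1: u_1=9/55 ∈ [7/54, 5/18) → index 1
j=2: u_2=14/55 ∈ [7/54, 5/18) → index 1
j=3: u_3=19/55 ∈ [5/18, 10/27) → index 2
j=4: u_4=24/55 ∈ [10/27, 4/9) → index 3
j=5: u_5=29/55 ∈ [4/9, 11/18) → index 4
j=6: u_6=34/55 ∈ [11/18, 35/54) → index 5
j=7: u_7=39/55 ∈ [35/54, 22/27) → index 6
j=8: u_8=4/5 ∈ [35/54, 22/27) → index 6
j=9: u_9=49/55 ∈ [23/27, 25/27) → index 8
j=10: u_10=54/55 ∈ [25/27, 1) → index 10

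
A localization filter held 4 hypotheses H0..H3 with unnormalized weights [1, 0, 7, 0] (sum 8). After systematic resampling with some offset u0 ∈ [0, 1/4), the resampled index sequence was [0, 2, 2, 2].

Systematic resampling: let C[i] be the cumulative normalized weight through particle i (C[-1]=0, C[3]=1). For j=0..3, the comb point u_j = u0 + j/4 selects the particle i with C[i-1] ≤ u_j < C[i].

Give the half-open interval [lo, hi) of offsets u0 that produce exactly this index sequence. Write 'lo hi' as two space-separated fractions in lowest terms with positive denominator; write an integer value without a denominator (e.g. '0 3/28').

C = [1/8, 1/8, 1, 1]
j=0 picked index 0: u0 ∈ [0, 1/8)
j=1 picked index 2: u0 ∈ [-1/8, 3/4)
j=2 picked index 2: u0 ∈ [-3/8, 1/2)
j=3 picked index 2: u0 ∈ [-5/8, 1/4)
intersection: [0, 1/8)

0 1/8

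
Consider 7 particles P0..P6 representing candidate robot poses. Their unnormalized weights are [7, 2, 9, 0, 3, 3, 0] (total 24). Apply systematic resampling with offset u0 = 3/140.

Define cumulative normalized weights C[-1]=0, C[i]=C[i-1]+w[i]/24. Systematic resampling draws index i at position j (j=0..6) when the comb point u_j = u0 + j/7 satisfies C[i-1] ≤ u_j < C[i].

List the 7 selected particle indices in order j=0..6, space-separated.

0 0 1 2 2 2 5

C = [7/24, 3/8, 3/4, 3/4, 7/8, 1, 1]
j=0: u_0=3/140 ∈ [0, 7/24) → index 0
j=1: u_1=23/140 ∈ [0, 7/24) → index 0
j=2: u_2=43/140 ∈ [7/24, 3/8) → index 1
j=3: u_3=9/20 ∈ [3/8, 3/4) → index 2
j=4: u_4=83/140 ∈ [3/8, 3/4) → index 2
j=5: u_5=103/140 ∈ [3/8, 3/4) → index 2
j=6: u_6=123/140 ∈ [7/8, 1) → index 5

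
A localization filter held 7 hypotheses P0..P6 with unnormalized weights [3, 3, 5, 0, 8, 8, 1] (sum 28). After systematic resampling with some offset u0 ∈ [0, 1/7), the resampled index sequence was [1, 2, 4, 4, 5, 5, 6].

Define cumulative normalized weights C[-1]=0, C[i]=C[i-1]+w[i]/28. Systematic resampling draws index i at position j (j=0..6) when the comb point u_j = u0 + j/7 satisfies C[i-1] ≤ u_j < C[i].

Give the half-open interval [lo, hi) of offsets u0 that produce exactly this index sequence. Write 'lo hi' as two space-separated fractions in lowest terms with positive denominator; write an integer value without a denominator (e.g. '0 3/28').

3/28 1/7

C = [3/28, 3/14, 11/28, 11/28, 19/28, 27/28, 1]
j=0 picked index 1: u0 ∈ [3/28, 3/14)
j=1 picked index 2: u0 ∈ [1/14, 1/4)
j=2 picked index 4: u0 ∈ [3/28, 11/28)
j=3 picked index 4: u0 ∈ [-1/28, 1/4)
j=4 picked index 5: u0 ∈ [3/28, 11/28)
j=5 picked index 5: u0 ∈ [-1/28, 1/4)
j=6 picked index 6: u0 ∈ [3/28, 1/7)
intersection: [3/28, 1/7)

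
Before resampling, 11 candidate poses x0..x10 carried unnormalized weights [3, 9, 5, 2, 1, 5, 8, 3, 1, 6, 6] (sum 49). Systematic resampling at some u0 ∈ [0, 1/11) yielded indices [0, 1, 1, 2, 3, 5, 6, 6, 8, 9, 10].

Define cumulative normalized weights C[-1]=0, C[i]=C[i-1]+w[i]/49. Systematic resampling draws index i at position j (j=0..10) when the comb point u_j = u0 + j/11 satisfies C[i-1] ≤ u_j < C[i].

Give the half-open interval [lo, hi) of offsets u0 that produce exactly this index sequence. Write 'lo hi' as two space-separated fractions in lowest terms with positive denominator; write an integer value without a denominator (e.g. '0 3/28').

C = [3/49, 12/49, 17/49, 19/49, 20/49, 25/49, 33/49, 36/49, 37/49, 43/49, 1]
j=0 picked index 0: u0 ∈ [0, 3/49)
j=1 picked index 1: u0 ∈ [-16/539, 83/539)
j=2 picked index 1: u0 ∈ [-65/539, 34/539)
j=3 picked index 2: u0 ∈ [-15/539, 40/539)
j=4 picked index 3: u0 ∈ [-9/539, 13/539)
j=5 picked index 5: u0 ∈ [-25/539, 30/539)
j=6 picked index 6: u0 ∈ [-19/539, 69/539)
j=7 picked index 6: u0 ∈ [-68/539, 20/539)
j=8 picked index 8: u0 ∈ [4/539, 15/539)
j=9 picked index 9: u0 ∈ [-34/539, 32/539)
j=10 picked index 10: u0 ∈ [-17/539, 1/11)
intersection: [4/539, 13/539)

4/539 13/539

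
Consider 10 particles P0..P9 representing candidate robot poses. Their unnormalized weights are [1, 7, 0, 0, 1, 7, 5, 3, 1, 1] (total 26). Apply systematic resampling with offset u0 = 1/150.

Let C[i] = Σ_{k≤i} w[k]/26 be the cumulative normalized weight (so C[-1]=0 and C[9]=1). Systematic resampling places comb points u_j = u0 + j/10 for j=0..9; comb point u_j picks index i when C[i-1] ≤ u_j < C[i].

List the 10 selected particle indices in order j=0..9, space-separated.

0 1 1 1 5 5 5 6 6 7

C = [1/26, 4/13, 4/13, 4/13, 9/26, 8/13, 21/26, 12/13, 25/26, 1]
j=0: u_0=1/150 ∈ [0, 1/26) → index 0
j=1: u_1=8/75 ∈ [1/26, 4/13) → index 1
j=2: u_2=31/150 ∈ [1/26, 4/13) → index 1
j=3: u_3=23/75 ∈ [1/26, 4/13) → index 1
j=4: u_4=61/150 ∈ [9/26, 8/13) → index 5
j=5: u_5=38/75 ∈ [9/26, 8/13) → index 5
j=6: u_6=91/150 ∈ [9/26, 8/13) → index 5
j=7: u_7=53/75 ∈ [8/13, 21/26) → index 6
j=8: u_8=121/150 ∈ [8/13, 21/26) → index 6
j=9: u_9=68/75 ∈ [21/26, 12/13) → index 7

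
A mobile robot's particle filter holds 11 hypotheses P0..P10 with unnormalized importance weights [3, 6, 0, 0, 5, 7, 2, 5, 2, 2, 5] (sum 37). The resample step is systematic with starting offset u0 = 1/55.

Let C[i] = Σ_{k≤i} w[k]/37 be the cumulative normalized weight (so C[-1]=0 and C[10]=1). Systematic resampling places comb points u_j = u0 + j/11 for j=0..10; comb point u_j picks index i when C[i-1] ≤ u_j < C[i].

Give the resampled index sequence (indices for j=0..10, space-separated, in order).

C = [3/37, 9/37, 9/37, 9/37, 14/37, 21/37, 23/37, 28/37, 30/37, 32/37, 1]
j=0: u_0=1/55 ∈ [0, 3/37) → index 0
j=1: u_1=6/55 ∈ [3/37, 9/37) → index 1
j=2: u_2=1/5 ∈ [3/37, 9/37) → index 1
j=3: u_3=16/55 ∈ [9/37, 14/37) → index 4
j=4: u_4=21/55 ∈ [14/37, 21/37) → index 5
j=5: u_5=26/55 ∈ [14/37, 21/37) → index 5
j=6: u_6=31/55 ∈ [14/37, 21/37) → index 5
j=7: u_7=36/55 ∈ [23/37, 28/37) → index 7
j=8: u_8=41/55 ∈ [23/37, 28/37) → index 7
j=9: u_9=46/55 ∈ [30/37, 32/37) → index 9
j=10: u_10=51/55 ∈ [32/37, 1) → index 10

0 1 1 4 5 5 5 7 7 9 10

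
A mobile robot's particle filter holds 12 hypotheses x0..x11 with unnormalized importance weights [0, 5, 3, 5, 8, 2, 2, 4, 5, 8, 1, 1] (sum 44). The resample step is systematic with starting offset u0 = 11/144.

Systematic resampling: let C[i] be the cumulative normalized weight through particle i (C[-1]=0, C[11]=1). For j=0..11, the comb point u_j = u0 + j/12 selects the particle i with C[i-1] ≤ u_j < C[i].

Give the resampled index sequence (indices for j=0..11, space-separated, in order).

C = [0, 5/44, 2/11, 13/44, 21/44, 23/44, 25/44, 29/44, 17/22, 21/22, 43/44, 1]
j=0: u_0=11/144 ∈ [0, 5/44) → index 1
j=1: u_1=23/144 ∈ [5/44, 2/11) → index 2
j=2: u_2=35/144 ∈ [2/11, 13/44) → index 3
j=3: u_3=47/144 ∈ [13/44, 21/44) → index 4
j=4: u_4=59/144 ∈ [13/44, 21/44) → index 4
j=5: u_5=71/144 ∈ [21/44, 23/44) → index 5
j=6: u_6=83/144 ∈ [25/44, 29/44) → index 7
j=7: u_7=95/144 ∈ [29/44, 17/22) → index 8
j=8: u_8=107/144 ∈ [29/44, 17/22) → index 8
j=9: u_9=119/144 ∈ [17/22, 21/22) → index 9
j=10: u_10=131/144 ∈ [17/22, 21/22) → index 9
j=11: u_11=143/144 ∈ [43/44, 1) → index 11

1 2 3 4 4 5 7 8 8 9 9 11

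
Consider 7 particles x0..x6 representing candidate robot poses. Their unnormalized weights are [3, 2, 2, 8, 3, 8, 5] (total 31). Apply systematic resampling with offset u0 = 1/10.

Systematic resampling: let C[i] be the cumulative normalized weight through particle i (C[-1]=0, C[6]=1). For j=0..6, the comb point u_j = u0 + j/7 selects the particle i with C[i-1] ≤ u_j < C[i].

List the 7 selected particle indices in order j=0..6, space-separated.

1 3 3 4 5 5 6

C = [3/31, 5/31, 7/31, 15/31, 18/31, 26/31, 1]
j=0: u_0=1/10 ∈ [3/31, 5/31) → index 1
j=1: u_1=17/70 ∈ [7/31, 15/31) → index 3
j=2: u_2=27/70 ∈ [7/31, 15/31) → index 3
j=3: u_3=37/70 ∈ [15/31, 18/31) → index 4
j=4: u_4=47/70 ∈ [18/31, 26/31) → index 5
j=5: u_5=57/70 ∈ [18/31, 26/31) → index 5
j=6: u_6=67/70 ∈ [26/31, 1) → index 6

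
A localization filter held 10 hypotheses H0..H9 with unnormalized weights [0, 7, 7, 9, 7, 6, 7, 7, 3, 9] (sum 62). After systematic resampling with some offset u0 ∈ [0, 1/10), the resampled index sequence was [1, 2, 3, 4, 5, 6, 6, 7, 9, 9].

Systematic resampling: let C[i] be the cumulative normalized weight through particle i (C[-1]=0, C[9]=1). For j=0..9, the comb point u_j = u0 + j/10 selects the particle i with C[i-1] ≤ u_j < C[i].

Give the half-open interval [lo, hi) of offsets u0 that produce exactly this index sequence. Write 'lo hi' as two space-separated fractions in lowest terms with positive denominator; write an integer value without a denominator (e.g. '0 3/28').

13/155 29/310

C = [0, 7/62, 7/31, 23/62, 15/31, 18/31, 43/62, 25/31, 53/62, 1]
j=0 picked index 1: u0 ∈ [0, 7/62)
j=1 picked index 2: u0 ∈ [2/155, 39/310)
j=2 picked index 3: u0 ∈ [4/155, 53/310)
j=3 picked index 4: u0 ∈ [11/155, 57/310)
j=4 picked index 5: u0 ∈ [13/155, 28/155)
j=5 picked index 6: u0 ∈ [5/62, 6/31)
j=6 picked index 6: u0 ∈ [-3/155, 29/310)
j=7 picked index 7: u0 ∈ [-1/155, 33/310)
j=8 picked index 9: u0 ∈ [17/310, 1/5)
j=9 picked index 9: u0 ∈ [-7/155, 1/10)
intersection: [13/155, 29/310)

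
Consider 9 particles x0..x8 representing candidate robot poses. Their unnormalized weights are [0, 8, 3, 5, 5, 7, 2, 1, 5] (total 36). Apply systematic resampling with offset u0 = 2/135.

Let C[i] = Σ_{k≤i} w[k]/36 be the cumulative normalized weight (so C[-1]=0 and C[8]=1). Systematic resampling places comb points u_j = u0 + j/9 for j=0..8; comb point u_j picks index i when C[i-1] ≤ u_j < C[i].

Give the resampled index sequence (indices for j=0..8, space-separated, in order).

1 1 2 3 4 4 5 6 8

C = [0, 2/9, 11/36, 4/9, 7/12, 7/9, 5/6, 31/36, 1]
j=0: u_0=2/135 ∈ [0, 2/9) → index 1
j=1: u_1=17/135 ∈ [0, 2/9) → index 1
j=2: u_2=32/135 ∈ [2/9, 11/36) → index 2
j=3: u_3=47/135 ∈ [11/36, 4/9) → index 3
j=4: u_4=62/135 ∈ [4/9, 7/12) → index 4
j=5: u_5=77/135 ∈ [4/9, 7/12) → index 4
j=6: u_6=92/135 ∈ [7/12, 7/9) → index 5
j=7: u_7=107/135 ∈ [7/9, 5/6) → index 6
j=8: u_8=122/135 ∈ [31/36, 1) → index 8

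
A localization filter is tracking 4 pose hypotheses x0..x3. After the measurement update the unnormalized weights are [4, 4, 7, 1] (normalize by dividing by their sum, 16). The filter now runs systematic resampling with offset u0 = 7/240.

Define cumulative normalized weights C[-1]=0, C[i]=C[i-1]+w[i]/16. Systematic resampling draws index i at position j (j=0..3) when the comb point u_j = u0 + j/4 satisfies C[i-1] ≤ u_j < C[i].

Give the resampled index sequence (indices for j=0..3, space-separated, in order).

0 1 2 2

C = [1/4, 1/2, 15/16, 1]
j=0: u_0=7/240 ∈ [0, 1/4) → index 0
j=1: u_1=67/240 ∈ [1/4, 1/2) → index 1
j=2: u_2=127/240 ∈ [1/2, 15/16) → index 2
j=3: u_3=187/240 ∈ [1/2, 15/16) → index 2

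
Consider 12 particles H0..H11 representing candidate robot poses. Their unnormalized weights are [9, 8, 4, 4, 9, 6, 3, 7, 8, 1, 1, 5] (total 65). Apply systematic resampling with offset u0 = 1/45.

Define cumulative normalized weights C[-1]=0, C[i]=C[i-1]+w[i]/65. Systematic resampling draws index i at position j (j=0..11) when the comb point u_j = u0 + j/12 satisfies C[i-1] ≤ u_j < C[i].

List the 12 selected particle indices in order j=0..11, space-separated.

0 0 1 2 3 4 4 5 7 8 8 11

C = [9/65, 17/65, 21/65, 5/13, 34/65, 8/13, 43/65, 10/13, 58/65, 59/65, 12/13, 1]
j=0: u_0=1/45 ∈ [0, 9/65) → index 0
j=1: u_1=19/180 ∈ [0, 9/65) → index 0
j=2: u_2=17/90 ∈ [9/65, 17/65) → index 1
j=3: u_3=49/180 ∈ [17/65, 21/65) → index 2
j=4: u_4=16/45 ∈ [21/65, 5/13) → index 3
j=5: u_5=79/180 ∈ [5/13, 34/65) → index 4
j=6: u_6=47/90 ∈ [5/13, 34/65) → index 4
j=7: u_7=109/180 ∈ [34/65, 8/13) → index 5
j=8: u_8=31/45 ∈ [43/65, 10/13) → index 7
j=9: u_9=139/180 ∈ [10/13, 58/65) → index 8
j=10: u_10=77/90 ∈ [10/13, 58/65) → index 8
j=11: u_11=169/180 ∈ [12/13, 1) → index 11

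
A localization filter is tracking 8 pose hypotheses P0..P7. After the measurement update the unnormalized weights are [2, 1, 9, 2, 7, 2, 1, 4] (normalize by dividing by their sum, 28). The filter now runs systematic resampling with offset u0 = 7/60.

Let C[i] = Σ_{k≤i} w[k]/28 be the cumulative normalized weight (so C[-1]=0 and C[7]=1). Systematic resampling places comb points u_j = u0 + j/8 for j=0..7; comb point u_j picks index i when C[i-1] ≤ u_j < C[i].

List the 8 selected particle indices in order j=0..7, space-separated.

2 2 2 3 4 4 7 7

C = [1/14, 3/28, 3/7, 1/2, 3/4, 23/28, 6/7, 1]
j=0: u_0=7/60 ∈ [3/28, 3/7) → index 2
j=1: u_1=29/120 ∈ [3/28, 3/7) → index 2
j=2: u_2=11/30 ∈ [3/28, 3/7) → index 2
j=3: u_3=59/120 ∈ [3/7, 1/2) → index 3
j=4: u_4=37/60 ∈ [1/2, 3/4) → index 4
j=5: u_5=89/120 ∈ [1/2, 3/4) → index 4
j=6: u_6=13/15 ∈ [6/7, 1) → index 7
j=7: u_7=119/120 ∈ [6/7, 1) → index 7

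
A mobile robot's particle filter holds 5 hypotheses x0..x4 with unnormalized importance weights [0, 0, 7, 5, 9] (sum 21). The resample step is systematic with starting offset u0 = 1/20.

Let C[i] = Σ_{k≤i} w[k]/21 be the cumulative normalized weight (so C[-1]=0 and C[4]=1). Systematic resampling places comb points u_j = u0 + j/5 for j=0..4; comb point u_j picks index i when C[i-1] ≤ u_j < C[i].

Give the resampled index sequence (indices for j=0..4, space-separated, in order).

2 2 3 4 4

C = [0, 0, 1/3, 4/7, 1]
j=0: u_0=1/20 ∈ [0, 1/3) → index 2
j=1: u_1=1/4 ∈ [0, 1/3) → index 2
j=2: u_2=9/20 ∈ [1/3, 4/7) → index 3
j=3: u_3=13/20 ∈ [4/7, 1) → index 4
j=4: u_4=17/20 ∈ [4/7, 1) → index 4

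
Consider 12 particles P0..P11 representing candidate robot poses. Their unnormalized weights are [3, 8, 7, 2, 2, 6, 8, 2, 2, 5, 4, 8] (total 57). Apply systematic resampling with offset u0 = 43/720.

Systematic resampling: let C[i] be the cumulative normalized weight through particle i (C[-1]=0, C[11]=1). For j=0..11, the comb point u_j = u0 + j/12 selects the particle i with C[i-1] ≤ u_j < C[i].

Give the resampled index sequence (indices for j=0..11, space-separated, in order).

C = [1/19, 11/57, 6/19, 20/57, 22/57, 28/57, 12/19, 2/3, 40/57, 15/19, 49/57, 1]
j=0: u_0=43/720 ∈ [1/19, 11/57) → index 1
j=1: u_1=103/720 ∈ [1/19, 11/57) → index 1
j=2: u_2=163/720 ∈ [11/57, 6/19) → index 2
j=3: u_3=223/720 ∈ [11/57, 6/19) → index 2
j=4: u_4=283/720 ∈ [22/57, 28/57) → index 5
j=5: u_5=343/720 ∈ [22/57, 28/57) → index 5
j=6: u_6=403/720 ∈ [28/57, 12/19) → index 6
j=7: u_7=463/720 ∈ [12/19, 2/3) → index 7
j=8: u_8=523/720 ∈ [40/57, 15/19) → index 9
j=9: u_9=583/720 ∈ [15/19, 49/57) → index 10
j=10: u_10=643/720 ∈ [49/57, 1) → index 11
j=11: u_11=703/720 ∈ [49/57, 1) → index 11

1 1 2 2 5 5 6 7 9 10 11 11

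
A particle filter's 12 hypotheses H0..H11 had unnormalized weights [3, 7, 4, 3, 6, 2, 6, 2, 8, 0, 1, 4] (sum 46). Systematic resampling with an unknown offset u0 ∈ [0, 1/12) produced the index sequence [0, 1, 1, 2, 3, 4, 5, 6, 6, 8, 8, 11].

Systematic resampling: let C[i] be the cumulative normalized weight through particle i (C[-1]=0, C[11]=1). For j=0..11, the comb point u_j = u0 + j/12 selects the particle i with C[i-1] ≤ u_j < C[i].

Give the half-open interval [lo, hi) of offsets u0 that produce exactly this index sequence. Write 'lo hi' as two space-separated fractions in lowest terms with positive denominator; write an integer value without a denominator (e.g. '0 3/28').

C = [3/46, 5/23, 7/23, 17/46, 1/2, 25/46, 31/46, 33/46, 41/46, 41/46, 21/23, 1]
j=0 picked index 0: u0 ∈ [0, 3/46)
j=1 picked index 1: u0 ∈ [-5/276, 37/276)
j=2 picked index 1: u0 ∈ [-7/69, 7/138)
j=3 picked index 2: u0 ∈ [-3/92, 5/92)
j=4 picked index 3: u0 ∈ [-2/69, 5/138)
j=5 picked index 4: u0 ∈ [-13/276, 1/12)
j=6 picked index 5: u0 ∈ [0, 1/23)
j=7 picked index 6: u0 ∈ [-11/276, 25/276)
j=8 picked index 6: u0 ∈ [-17/138, 1/138)
j=9 picked index 8: u0 ∈ [-3/92, 13/92)
j=10 picked index 8: u0 ∈ [-8/69, 4/69)
j=11 picked index 11: u0 ∈ [-1/276, 1/12)
intersection: [0, 1/138)

0 1/138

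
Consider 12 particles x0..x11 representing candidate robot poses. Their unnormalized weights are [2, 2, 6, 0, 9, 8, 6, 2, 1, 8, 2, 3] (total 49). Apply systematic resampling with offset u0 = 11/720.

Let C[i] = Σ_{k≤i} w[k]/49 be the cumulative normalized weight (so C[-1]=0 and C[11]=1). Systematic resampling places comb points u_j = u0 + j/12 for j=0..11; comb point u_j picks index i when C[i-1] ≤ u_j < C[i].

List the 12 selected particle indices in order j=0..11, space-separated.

0 2 2 4 4 5 5 6 7 9 9 10

C = [2/49, 4/49, 10/49, 10/49, 19/49, 27/49, 33/49, 5/7, 36/49, 44/49, 46/49, 1]
j=0: u_0=11/720 ∈ [0, 2/49) → index 0
j=1: u_1=71/720 ∈ [4/49, 10/49) → index 2
j=2: u_2=131/720 ∈ [4/49, 10/49) → index 2
j=3: u_3=191/720 ∈ [10/49, 19/49) → index 4
j=4: u_4=251/720 ∈ [10/49, 19/49) → index 4
j=5: u_5=311/720 ∈ [19/49, 27/49) → index 5
j=6: u_6=371/720 ∈ [19/49, 27/49) → index 5
j=7: u_7=431/720 ∈ [27/49, 33/49) → index 6
j=8: u_8=491/720 ∈ [33/49, 5/7) → index 7
j=9: u_9=551/720 ∈ [36/49, 44/49) → index 9
j=10: u_10=611/720 ∈ [36/49, 44/49) → index 9
j=11: u_11=671/720 ∈ [44/49, 46/49) → index 10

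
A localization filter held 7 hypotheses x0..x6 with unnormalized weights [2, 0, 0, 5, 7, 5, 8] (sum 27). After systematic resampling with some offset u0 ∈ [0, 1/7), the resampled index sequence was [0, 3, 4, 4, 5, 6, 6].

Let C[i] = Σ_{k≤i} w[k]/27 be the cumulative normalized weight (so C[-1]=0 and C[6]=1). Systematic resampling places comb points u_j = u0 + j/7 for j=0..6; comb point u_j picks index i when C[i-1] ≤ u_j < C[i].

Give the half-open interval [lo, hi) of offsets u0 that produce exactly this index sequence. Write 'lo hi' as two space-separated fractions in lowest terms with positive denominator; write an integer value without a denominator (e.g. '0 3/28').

C = [2/27, 2/27, 2/27, 7/27, 14/27, 19/27, 1]
j=0 picked index 0: u0 ∈ [0, 2/27)
j=1 picked index 3: u0 ∈ [-13/189, 22/189)
j=2 picked index 4: u0 ∈ [-5/189, 44/189)
j=3 picked index 4: u0 ∈ [-32/189, 17/189)
j=4 picked index 5: u0 ∈ [-10/189, 25/189)
j=5 picked index 6: u0 ∈ [-2/189, 2/7)
j=6 picked index 6: u0 ∈ [-29/189, 1/7)
intersection: [0, 2/27)

0 2/27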